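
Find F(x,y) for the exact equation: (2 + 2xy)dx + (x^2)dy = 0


Check exactness: ∂M/∂y = 2x and ∂N/∂x = 2x; equal, so the equation is exact.
Integrate M with respect to x (treating y as constant): ∫M dx = 2x + x^2y + h(y).
Differentiate w.r.t. y and set equal to N: all terms match, so h'(y) = 0 and h is a constant absorbed into C.
General solution: 2x + x^2y = C.


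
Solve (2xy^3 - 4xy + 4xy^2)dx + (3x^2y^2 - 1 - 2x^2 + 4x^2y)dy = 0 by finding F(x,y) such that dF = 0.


Check exactness: ∂M/∂y = 6xy^2 - 4x + 8xy and ∂N/∂x = 6xy^2 - 4x + 8xy; equal, so the equation is exact.
Integrate M with respect to x (treating y as constant): ∫M dx = x^2y^3 - 2x^2y + 2x^2y^2 + h(y).
Differentiate w.r.t. y and set equal to N: the x-dependent terms already match, leaving h'(y) = -1. Integrate: h(y) = -y.
So F(x,y) = x^2y^3 - y - 2x^2y + 2x^2y^2.
General solution: x^2y^3 - y - 2x^2y + 2x^2y^2 = C.


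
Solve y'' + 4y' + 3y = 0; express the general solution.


Characteristic equation: r² + 4r + 3 = 0.
Factor: (r + 3)(r + 1) = 0 ⇒ r = -3, -1 (distinct real).
General solution: y = C₁e^(-3x) + C₂e^(-x).


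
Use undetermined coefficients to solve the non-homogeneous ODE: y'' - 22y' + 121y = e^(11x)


Characteristic polynomial (r - 11)² = 0; repeated root r = 11.
y_h = (C₁ + C₂x)e^(11x). Forcing matches the repeated root (resonance), so try y_p = Ax² e^(11x).
Substitute and solve for A: 2A = 1, so A = 1/2.
General solution: y = (C₁ + C₂x + (1/2)x²)e^(11x).


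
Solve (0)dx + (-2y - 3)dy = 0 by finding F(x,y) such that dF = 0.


Check exactness: ∂M/∂y = 0 and ∂N/∂x = 0; equal, so the equation is exact.
Integrate M with respect to x (treating y as constant): ∫M dx = 0 + h(y).
Differentiate w.r.t. y and set equal to N: the x-dependent terms already match, leaving h'(y) = -2y - 3. Integrate: h(y) = -y^2 - 3y.
So F(x,y) = -y^2 - 3y.
General solution: -y^2 - 3y = C.


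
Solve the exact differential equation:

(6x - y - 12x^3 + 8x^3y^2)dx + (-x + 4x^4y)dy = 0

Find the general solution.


Check exactness: ∂M/∂y = -1 + 16x^3y and ∂N/∂x = -1 + 16x^3y; equal, so the equation is exact.
Integrate M with respect to x (treating y as constant): ∫M dx = 3x^2 - xy - 3x^4 + 2x^4y^2 + h(y).
Differentiate w.r.t. y and set equal to N: all terms match, so h'(y) = 0 and h is a constant absorbed into C.
General solution: 3x^2 - xy - 3x^4 + 2x^4y^2 = C.


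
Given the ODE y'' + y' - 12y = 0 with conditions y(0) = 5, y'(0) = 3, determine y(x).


Characteristic roots of r² + r - 12 = 0 are 3, -4.
General solution y = c₁ e^(3x) + c₂ e^(-4x).
Apply y(0) = 5: c₁ + c₂ = 5. Apply y'(0) = 3: 3 c₁ - 4 c₂ = 3.
Solve: c₁ = 23/7, c₂ = 12/7.
Particular solution: y = (23/7)e^(3x) + (12/7)e^(-4x).


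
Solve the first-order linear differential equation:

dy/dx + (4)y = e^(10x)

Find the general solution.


P(x) = 4 ⇒ μ = e^(4x).
(μ y)' = e^(14x) ⇒ μ y = e^(14x)/14 + C.
Divide by μ: y = (1/14)e^(10x) + Ce^(-4x).


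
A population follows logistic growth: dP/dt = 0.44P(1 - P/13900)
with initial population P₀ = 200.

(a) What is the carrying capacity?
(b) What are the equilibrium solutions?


Logistic ODE dP/dt = 0.44P(1 - P/13900) has equilibria where dP/dt = 0, i.e. P = 0 or P = 13900.
The coefficient (1 - P/K) = 0 when P = K, identifying K = 13900 as the carrying capacity.
(a) K = 13900; (b) equilibria P = 0 and P = 13900.


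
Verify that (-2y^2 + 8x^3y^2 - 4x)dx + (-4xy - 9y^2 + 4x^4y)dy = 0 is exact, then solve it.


Check exactness: ∂M/∂y = -4y + 16x^3y and ∂N/∂x = -4y + 16x^3y; equal, so the equation is exact.
Integrate M with respect to x (treating y as constant): ∫M dx = -2xy^2 + 2x^4y^2 - 2x^2 + h(y).
Differentiate w.r.t. y and set equal to N: the x-dependent terms already match, leaving h'(y) = -9y^2. Integrate: h(y) = -3y^3.
So F(x,y) = -2xy^2 - 3y^3 + 2x^4y^2 - 2x^2.
General solution: -2xy^2 - 3y^3 + 2x^4y^2 - 2x^2 = C.


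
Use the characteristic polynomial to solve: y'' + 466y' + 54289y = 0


Characteristic equation: r² + 466r + 54289 = 0, i.e. (r + 233)² = 0.
Repeated root r = -233; include an x factor for the second linearly independent solution.
General solution: y = (C₁ + C₂x)e^(-233x).


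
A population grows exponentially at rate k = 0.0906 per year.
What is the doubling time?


Exponential growth: P(t) = P₀ e^(0.0906t). Set P(t)/P₀ = 2: e^(0.0906t) = 2.
Solve: t = ln(2)/0.0906 ≈ 7.65 years.


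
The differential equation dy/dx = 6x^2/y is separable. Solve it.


Separate variables: y dy = 6x^2 dx.
Integrate both sides: y²/2 = 2x^3 + C₀.
Multiply by 2: y² = 4x^3 + C.


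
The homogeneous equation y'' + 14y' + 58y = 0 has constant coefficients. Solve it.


Characteristic equation: r² + 14r + 58 = 0.
Discriminant is negative; roots r = -7 ± 3i (complex conjugate pair).
General solution uses e^(α x)(C₁ cos(β x) + C₂ sin(β x)): y = e^(-7x)(C₁cos(3x) + C₂sin(3x)).


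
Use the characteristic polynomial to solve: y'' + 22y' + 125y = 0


Characteristic equation: r² + 22r + 125 = 0.
Discriminant is negative; roots r = -11 ± 2i (complex conjugate pair).
General solution uses e^(α x)(C₁ cos(β x) + C₂ sin(β x)): y = e^(-11x)(C₁cos(2x) + C₂sin(2x)).


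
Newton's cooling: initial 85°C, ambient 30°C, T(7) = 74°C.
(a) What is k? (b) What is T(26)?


Newton's law: T(t) = T_a + (T₀ - T_a)e^(-kt).
(a) Use T(7) = 74: (74 - 30)/(85 - 30) = e^(-k·7), so k = -ln(0.800)/7 ≈ 0.0319.
(b) Apply k to t = 26: T(26) = 30 + (55)e^(-0.829) ≈ 54.0°C.


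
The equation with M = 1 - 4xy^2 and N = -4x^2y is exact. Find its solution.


Check exactness: ∂M/∂y = -8xy and ∂N/∂x = -8xy; equal, so the equation is exact.
Integrate M with respect to x (treating y as constant): ∫M dx = x - 2x^2y^2 + h(y).
Differentiate w.r.t. y and set equal to N: all terms match, so h'(y) = 0 and h is a constant absorbed into C.
General solution: x - 2x^2y^2 = C.


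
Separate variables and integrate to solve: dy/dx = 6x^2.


Integrate both sides with respect to x: y = ∫ 6x^2 dx = 2x^3 + C.


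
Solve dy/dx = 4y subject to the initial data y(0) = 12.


General solution of y' = 4y is y = Ce^(4x).
Apply y(0) = 12: C = 12.
Particular solution: y = 12e^(4x).


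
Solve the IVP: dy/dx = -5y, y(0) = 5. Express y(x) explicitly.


General solution of y' = -5y is y = Ce^(-5x).
Apply y(0) = 5: C = 5.
Particular solution: y = 5e^(-5x).


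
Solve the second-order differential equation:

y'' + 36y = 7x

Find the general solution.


Homogeneous: r² + 36 = 0 ⇒ r = ±6i, y_h = C₁cos(6x) + C₂sin(6x).
Polynomial forcing; try y_p = Ax + B. Then y_p'' + 36 y_p = 36(Ax + B) = 7x, so B = 0 and A = 7/36.
General solution: y = C₁cos(6x) + C₂sin(6x) + (7/36)x.


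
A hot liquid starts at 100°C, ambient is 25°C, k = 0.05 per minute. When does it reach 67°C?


From T(t) = T_a + (T₀ - T_a)e^(-kt), set T(t) = 67:
(67 - 25) / (100 - 25) = e^(-0.05t), so t = -ln(0.560)/0.05 ≈ 11.6 minutes.


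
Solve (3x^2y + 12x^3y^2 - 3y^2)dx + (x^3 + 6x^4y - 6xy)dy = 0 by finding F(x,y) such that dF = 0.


Check exactness: ∂M/∂y = 3x^2 + 24x^3y - 6y and ∂N/∂x = 3x^2 + 24x^3y - 6y; equal, so the equation is exact.
Integrate M with respect to x (treating y as constant): ∫M dx = x^3y + 3x^4y^2 - 3xy^2 + h(y).
Differentiate w.r.t. y and set equal to N: all terms match, so h'(y) = 0 and h is a constant absorbed into C.
General solution: x^3y + 3x^4y^2 - 3xy^2 = C.


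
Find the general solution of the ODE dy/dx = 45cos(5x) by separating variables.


g(y) = 1, so integrate directly: y = ∫ 45cos(5x) dx = 9sin(5x) + C.


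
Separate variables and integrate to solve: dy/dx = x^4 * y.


Separate variables: dy/y = x^4 dx.
Integrate: ln|y| = (1/5)x^5 + C₀.
Exponentiate: y = Ce^((1/5)x^5).


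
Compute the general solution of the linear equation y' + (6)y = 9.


P(x) = 6, Q(x) = 9; integrating factor μ = e^(6x).
(μ y)' = 9e^(6x) ⇒ μ y = (3/2)e^(6x) + C.
Divide by μ: y = 3/2 + Ce^(-6x).


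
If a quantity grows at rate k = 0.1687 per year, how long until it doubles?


Exponential growth: P(t) = P₀ e^(0.1687t). Set P(t)/P₀ = 2: e^(0.1687t) = 2.
Solve: t = ln(2)/0.1687 ≈ 4.11 years.


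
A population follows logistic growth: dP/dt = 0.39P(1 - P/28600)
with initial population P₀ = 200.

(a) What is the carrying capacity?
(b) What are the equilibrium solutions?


Logistic ODE dP/dt = 0.39P(1 - P/28600) has equilibria where dP/dt = 0, i.e. P = 0 or P = 28600.
The coefficient (1 - P/K) = 0 when P = K, identifying K = 28600 as the carrying capacity.
(a) K = 28600; (b) equilibria P = 0 and P = 28600.


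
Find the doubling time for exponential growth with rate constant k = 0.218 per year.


Exponential growth: P(t) = P₀ e^(0.218t). Set P(t)/P₀ = 2: e^(0.218t) = 2.
Solve: t = ln(2)/0.218 ≈ 3.18 years.


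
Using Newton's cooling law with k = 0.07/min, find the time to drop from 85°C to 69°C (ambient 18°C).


From T(t) = T_a + (T₀ - T_a)e^(-kt), set T(t) = 69:
(69 - 18) / (85 - 18) = e^(-0.07t), so t = -ln(0.761)/0.07 ≈ 3.9 minutes.


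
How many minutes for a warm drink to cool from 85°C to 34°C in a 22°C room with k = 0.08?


From T(t) = T_a + (T₀ - T_a)e^(-kt), set T(t) = 34:
(34 - 22) / (85 - 22) = e^(-0.08t), so t = -ln(0.190)/0.08 ≈ 20.7 minutes.


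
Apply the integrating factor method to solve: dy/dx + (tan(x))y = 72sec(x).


P(x) = tan(x) ⇒ μ = e^(∫tan(x)dx) = sec(x).
(sec(x) y)' = 72sec²(x) ⇒ sec(x) y = 72tan(x) + C.
Multiply by cos(x): y = 72sin(x) + C·cos(x).


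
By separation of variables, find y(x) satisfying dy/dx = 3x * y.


Separate variables: dy/y = 3x dx.
Integrate: ln|y| = (3/2)x^2 + C₀.
Exponentiate: y = Ce^((3/2)x^2).


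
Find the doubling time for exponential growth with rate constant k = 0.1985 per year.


Exponential growth: P(t) = P₀ e^(0.1985t). Set P(t)/P₀ = 2: e^(0.1985t) = 2.
Solve: t = ln(2)/0.1985 ≈ 3.49 years.


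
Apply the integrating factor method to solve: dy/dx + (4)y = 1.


P(x) = 4, Q(x) = 1; integrating factor μ = e^(4x).
(μ y)' = e^(4x) ⇒ μ y = (1/4)e^(4x) + C.
Divide by μ: y = 1/4 + Ce^(-4x).


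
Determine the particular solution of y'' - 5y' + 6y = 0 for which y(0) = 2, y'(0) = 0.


Characteristic roots of r² - 5r + 6 = 0 are 3, 2.
General solution y = c₁ e^(3x) + c₂ e^(2x).
Apply y(0) = 2: c₁ + c₂ = 2. Apply y'(0) = 0: 3 c₁ + 2 c₂ = 0.
Solve: c₁ = -4, c₂ = 6.
Particular solution: y = -4e^(3x) + 6e^(2x).


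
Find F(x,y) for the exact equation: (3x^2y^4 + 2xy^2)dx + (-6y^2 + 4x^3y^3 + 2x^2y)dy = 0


Check exactness: ∂M/∂y = 12x^2y^3 + 4xy and ∂N/∂x = 12x^2y^3 + 4xy; equal, so the equation is exact.
Integrate M with respect to x (treating y as constant): ∫M dx = x^3y^4 + x^2y^2 + h(y).
Differentiate w.r.t. y and set equal to N: the x-dependent terms already match, leaving h'(y) = -6y^2. Integrate: h(y) = -2y^3.
So F(x,y) = -2y^3 + x^3y^4 + x^2y^2.
General solution: -2y^3 + x^3y^4 + x^2y^2 = C.


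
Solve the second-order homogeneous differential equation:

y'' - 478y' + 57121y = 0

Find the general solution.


Characteristic equation: r² - 478r + 57121 = 0, i.e. (r - 239)² = 0.
Repeated root r = 239; include an x factor for the second linearly independent solution.
General solution: y = (C₁ + C₂x)e^(239x).


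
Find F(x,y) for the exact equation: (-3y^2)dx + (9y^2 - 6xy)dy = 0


Check exactness: ∂M/∂y = -6y and ∂N/∂x = -6y; equal, so the equation is exact.
Integrate M with respect to x (treating y as constant): ∫M dx = -3xy^2 + h(y).
Differentiate w.r.t. y and set equal to N: the x-dependent terms already match, leaving h'(y) = 9y^2. Integrate: h(y) = 3y^3.
So F(x,y) = 3y^3 - 3xy^2.
General solution: 3y^3 - 3xy^2 = C.


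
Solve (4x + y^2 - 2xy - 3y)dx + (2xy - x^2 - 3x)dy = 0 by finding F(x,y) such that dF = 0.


Check exactness: ∂M/∂y = 2y - 2x - 3 and ∂N/∂x = 2y - 2x - 3; equal, so the equation is exact.
Integrate M with respect to x (treating y as constant): ∫M dx = 2x^2 + xy^2 - x^2y - 3xy + h(y).
Differentiate w.r.t. y and set equal to N: all terms match, so h'(y) = 0 and h is a constant absorbed into C.
General solution: 2x^2 + xy^2 - x^2y - 3xy = C.


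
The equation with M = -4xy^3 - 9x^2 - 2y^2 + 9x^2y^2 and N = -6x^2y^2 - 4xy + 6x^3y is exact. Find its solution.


Check exactness: ∂M/∂y = -12xy^2 - 4y + 18x^2y and ∂N/∂x = -12xy^2 - 4y + 18x^2y; equal, so the equation is exact.
Integrate M with respect to x (treating y as constant): ∫M dx = -2x^2y^3 - 3x^3 - 2xy^2 + 3x^3y^2 + h(y).
Differentiate w.r.t. y and set equal to N: all terms match, so h'(y) = 0 and h is a constant absorbed into C.
General solution: -2x^2y^3 - 3x^3 - 2xy^2 + 3x^3y^2 = C.


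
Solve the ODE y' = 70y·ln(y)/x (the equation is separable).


Separate: dy/[y ln(y)] = 70 dx/x.
Substitute u = ln(y): du/u = 70 dx/x.
Integrate: ln|ln(y)| = 70ln|x| + C₀, hence ln(y) = C·x^70.


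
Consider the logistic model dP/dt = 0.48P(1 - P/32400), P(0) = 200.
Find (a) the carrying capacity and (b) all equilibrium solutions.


Logistic ODE dP/dt = 0.48P(1 - P/32400) has equilibria where dP/dt = 0, i.e. P = 0 or P = 32400.
The coefficient (1 - P/K) = 0 when P = K, identifying K = 32400 as the carrying capacity.
(a) K = 32400; (b) equilibria P = 0 and P = 32400.


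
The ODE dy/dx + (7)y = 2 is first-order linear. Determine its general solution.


P(x) = 7, Q(x) = 2; integrating factor μ = e^(7x).
(μ y)' = 2e^(7x) ⇒ μ y = (2/7)e^(7x) + C.
Divide by μ: y = 2/7 + Ce^(-7x).


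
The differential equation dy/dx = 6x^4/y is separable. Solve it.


Separate variables: y dy = 6x^4 dx.
Integrate both sides: y²/2 = (6/5)x^5 + C₀.
Multiply by 2: y² = (12/5)x^5 + C.


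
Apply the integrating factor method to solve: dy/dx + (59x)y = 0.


P(x) = 59x ⇒ μ = e^((59/2)x²).
Q(x) = 0 so μ y is constant: y = Ce^(-(59/2)x²).


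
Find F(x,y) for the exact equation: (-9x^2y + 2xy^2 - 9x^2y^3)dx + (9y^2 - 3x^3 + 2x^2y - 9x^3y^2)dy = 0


Check exactness: ∂M/∂y = -9x^2 + 4xy - 27x^2y^2 and ∂N/∂x = -9x^2 + 4xy - 27x^2y^2; equal, so the equation is exact.
Integrate M with respect to x (treating y as constant): ∫M dx = -3x^3y + x^2y^2 - 3x^3y^3 + h(y).
Differentiate w.r.t. y and set equal to N: the x-dependent terms already match, leaving h'(y) = 9y^2. Integrate: h(y) = 3y^3.
So F(x,y) = 3y^3 - 3x^3y + x^2y^2 - 3x^3y^3.
General solution: 3y^3 - 3x^3y + x^2y^2 - 3x^3y^3 = C.


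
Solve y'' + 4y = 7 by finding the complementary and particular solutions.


Homogeneous part: r² + 4 = 0 ⇒ r = ±2i, so y_h = C₁cos(2x) + C₂sin(2x).
Try constant y_p = A; plug in: 4A = 7 ⇒ A = 7/4.
General solution: y = C₁cos(2x) + C₂sin(2x) + 7/4.


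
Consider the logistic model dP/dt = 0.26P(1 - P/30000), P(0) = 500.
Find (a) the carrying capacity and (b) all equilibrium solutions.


Logistic ODE dP/dt = 0.26P(1 - P/30000) has equilibria where dP/dt = 0, i.e. P = 0 or P = 30000.
The coefficient (1 - P/K) = 0 when P = K, identifying K = 30000 as the carrying capacity.
(a) K = 30000; (b) equilibria P = 0 and P = 30000.


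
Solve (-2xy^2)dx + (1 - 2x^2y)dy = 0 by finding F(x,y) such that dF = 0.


Check exactness: ∂M/∂y = -4xy and ∂N/∂x = -4xy; equal, so the equation is exact.
Integrate M with respect to x (treating y as constant): ∫M dx = -x^2y^2 + h(y).
Differentiate w.r.t. y and set equal to N: the x-dependent terms already match, leaving h'(y) = 1. Integrate: h(y) = y.
So F(x,y) = y - x^2y^2.
General solution: y - x^2y^2 = C.


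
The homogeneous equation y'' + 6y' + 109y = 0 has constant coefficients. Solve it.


Characteristic equation: r² + 6r + 109 = 0.
Discriminant is negative; roots r = -3 ± 10i (complex conjugate pair).
General solution uses e^(α x)(C₁ cos(β x) + C₂ sin(β x)): y = e^(-3x)(C₁cos(10x) + C₂sin(10x)).


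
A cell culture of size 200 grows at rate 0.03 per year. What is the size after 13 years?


The ODE dP/dt = 0.03P has solution P(t) = P(0)e^(0.03t).
Substitute P(0) = 200 and t = 13: P(13) = 200 e^(0.39) ≈ 295.


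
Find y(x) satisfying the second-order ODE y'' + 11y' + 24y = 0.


Characteristic equation: r² + 11r + 24 = 0.
Factor: (r + 8)(r + 3) = 0 ⇒ r = -8, -3 (distinct real).
General solution: y = C₁e^(-8x) + C₂e^(-3x).


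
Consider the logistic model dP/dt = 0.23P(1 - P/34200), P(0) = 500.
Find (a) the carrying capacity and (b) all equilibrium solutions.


Logistic ODE dP/dt = 0.23P(1 - P/34200) has equilibria where dP/dt = 0, i.e. P = 0 or P = 34200.
The coefficient (1 - P/K) = 0 when P = K, identifying K = 34200 as the carrying capacity.
(a) K = 34200; (b) equilibria P = 0 and P = 34200.


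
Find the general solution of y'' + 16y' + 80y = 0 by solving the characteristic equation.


Characteristic equation: r² + 16r + 80 = 0.
Discriminant is negative; roots r = -8 ± 4i (complex conjugate pair).
General solution uses e^(α x)(C₁ cos(β x) + C₂ sin(β x)): y = e^(-8x)(C₁cos(4x) + C₂sin(4x)).


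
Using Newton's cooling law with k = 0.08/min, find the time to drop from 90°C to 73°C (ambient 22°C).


From T(t) = T_a + (T₀ - T_a)e^(-kt), set T(t) = 73:
(73 - 22) / (90 - 22) = e^(-0.08t), so t = -ln(0.750)/0.08 ≈ 3.6 minutes.


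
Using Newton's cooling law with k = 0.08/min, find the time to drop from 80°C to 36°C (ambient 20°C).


From T(t) = T_a + (T₀ - T_a)e^(-kt), set T(t) = 36:
(36 - 20) / (80 - 20) = e^(-0.08t), so t = -ln(0.267)/0.08 ≈ 16.5 minutes.


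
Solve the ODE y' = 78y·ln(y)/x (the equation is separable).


Separate: dy/[y ln(y)] = 78 dx/x.
Substitute u = ln(y): du/u = 78 dx/x.
Integrate: ln|ln(y)| = 78ln|x| + C₀, hence ln(y) = C·x^78.


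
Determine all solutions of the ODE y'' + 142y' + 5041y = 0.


Characteristic equation: r² + 142r + 5041 = 0, i.e. (r + 71)² = 0.
Repeated root r = -71; include an x factor for the second linearly independent solution.
General solution: y = (C₁ + C₂x)e^(-71x).


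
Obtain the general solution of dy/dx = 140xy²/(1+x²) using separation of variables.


Separate: dy/y² = 140x/(1+x²) dx.
Integrate LHS: ∫ dy/y² = -1/y.
Integrate RHS via u = 1+x²: 70ln(1+x²) + C.
Result: -1/y = 70ln(1+x²) + C.


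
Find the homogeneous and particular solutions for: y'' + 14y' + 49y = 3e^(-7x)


Characteristic polynomial (r + 7)² = 0; repeated root r = -7.
y_h = (C₁ + C₂x)e^(-7x). Forcing matches the repeated root (resonance), so try y_p = Ax² e^(-7x).
Substitute and solve for A: 2A = 3, so A = 3/2.
General solution: y = (C₁ + C₂x + (3/2)x²)e^(-7x).


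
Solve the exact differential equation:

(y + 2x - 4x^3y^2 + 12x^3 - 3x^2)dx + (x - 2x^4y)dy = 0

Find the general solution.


Check exactness: ∂M/∂y = 1 - 8x^3y and ∂N/∂x = 1 - 8x^3y; equal, so the equation is exact.
Integrate M with respect to x (treating y as constant): ∫M dx = xy + x^2 - x^4y^2 + 3x^4 - x^3 + h(y).
Differentiate w.r.t. y and set equal to N: all terms match, so h'(y) = 0 and h is a constant absorbed into C.
General solution: xy + x^2 - x^4y^2 + 3x^4 - x^3 = C.


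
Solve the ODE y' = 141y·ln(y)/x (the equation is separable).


Separate: dy/[y ln(y)] = 141 dx/x.
Substitute u = ln(y): du/u = 141 dx/x.
Integrate: ln|ln(y)| = 141ln|x| + C₀, hence ln(y) = C·x^141.


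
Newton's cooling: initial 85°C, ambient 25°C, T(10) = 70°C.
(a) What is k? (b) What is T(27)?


Newton's law: T(t) = T_a + (T₀ - T_a)e^(-kt).
(a) Use T(10) = 70: (70 - 25)/(85 - 25) = e^(-k·10), so k = -ln(0.750)/10 ≈ 0.0288.
(b) Apply k to t = 27: T(27) = 25 + (60)e^(-0.777) ≈ 52.6°C.


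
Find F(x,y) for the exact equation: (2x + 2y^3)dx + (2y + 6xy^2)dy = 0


Check exactness: ∂M/∂y = 6y^2 and ∂N/∂x = 6y^2; equal, so the equation is exact.
Integrate M with respect to x (treating y as constant): ∫M dx = x^2 + 2xy^3 + h(y).
Differentiate w.r.t. y and set equal to N: the x-dependent terms already match, leaving h'(y) = 2y. Integrate: h(y) = y^2.
So F(x,y) = y^2 + x^2 + 2xy^3.
General solution: y^2 + x^2 + 2xy^3 = C.


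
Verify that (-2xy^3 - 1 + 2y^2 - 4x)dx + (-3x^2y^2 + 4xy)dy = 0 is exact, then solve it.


Check exactness: ∂M/∂y = -6xy^2 + 4y and ∂N/∂x = -6xy^2 + 4y; equal, so the equation is exact.
Integrate M with respect to x (treating y as constant): ∫M dx = -x^2y^3 - x + 2xy^2 - 2x^2 + h(y).
Differentiate w.r.t. y and set equal to N: all terms match, so h'(y) = 0 and h is a constant absorbed into C.
General solution: -x^2y^3 - x + 2xy^2 - 2x^2 = C.


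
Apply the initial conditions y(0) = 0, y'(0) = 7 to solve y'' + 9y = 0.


Characteristic roots of r² + 9 = 0 are ±3i, so y = C₁cos(3x) + C₂sin(3x).
Apply y(0) = 0: C₁ = 0. Differentiate and apply y'(0) = 7: 3·C₂ = 7, so C₂ = 7/3.
Particular solution: y = (7/3)sin(3x).


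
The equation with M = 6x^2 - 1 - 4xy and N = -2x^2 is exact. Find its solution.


Check exactness: ∂M/∂y = -4x and ∂N/∂x = -4x; equal, so the equation is exact.
Integrate M with respect to x (treating y as constant): ∫M dx = 2x^3 - x - 2x^2y + h(y).
Differentiate w.r.t. y and set equal to N: all terms match, so h'(y) = 0 and h is a constant absorbed into C.
General solution: 2x^3 - x - 2x^2y = C.


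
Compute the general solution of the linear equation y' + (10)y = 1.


P(x) = 10, Q(x) = 1; integrating factor μ = e^(10x).
(μ y)' = e^(10x) ⇒ μ y = (1/10)e^(10x) + C.
Divide by μ: y = 1/10 + Ce^(-10x).


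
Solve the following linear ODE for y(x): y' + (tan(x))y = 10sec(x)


P(x) = tan(x) ⇒ μ = e^(∫tan(x)dx) = sec(x).
(sec(x) y)' = 10sec²(x) ⇒ sec(x) y = 10tan(x) + C.
Multiply by cos(x): y = 10sin(x) + C·cos(x).


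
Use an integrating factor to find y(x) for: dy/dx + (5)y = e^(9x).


P(x) = 5 ⇒ μ = e^(5x).
(μ y)' = e^(14x) ⇒ μ y = e^(14x)/14 + C.
Divide by μ: y = (1/14)e^(9x) + Ce^(-5x).


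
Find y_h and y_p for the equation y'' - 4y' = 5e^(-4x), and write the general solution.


Characteristic roots of r² - 4r = 0 are 4, 0.
y_h = C₁e^(4x) + C₂.
Forcing exponent -4 is not a characteristic root; try y_p = Ae^(-4x).
Substitute: A·(16 + (-4)·-4 + (0)) = A·32 = 5, so A = 5/32.
General solution: y = C₁e^(4x) + C₂ + (5/32)e^(-4x).


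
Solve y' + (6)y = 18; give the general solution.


P(x) = 6, Q(x) = 18; integrating factor μ = e^(6x).
(μ y)' = 18e^(6x) ⇒ μ y = 3e^(6x) + C.
Divide by μ: y = 3 + Ce^(-6x).


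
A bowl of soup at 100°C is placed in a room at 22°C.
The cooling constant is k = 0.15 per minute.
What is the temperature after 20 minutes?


Newton's law: dT/dt = -k(T - T_a) has solution T(t) = T_a + (T₀ - T_a)e^(-kt).
Plug in T_a = 22, T₀ = 100, k = 0.15, t = 20: T(20) = 22 + (78)e^(-3.00) ≈ 25.9°C.


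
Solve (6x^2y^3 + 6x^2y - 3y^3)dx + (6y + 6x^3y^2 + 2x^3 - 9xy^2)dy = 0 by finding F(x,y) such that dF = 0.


Check exactness: ∂M/∂y = 18x^2y^2 + 6x^2 - 9y^2 and ∂N/∂x = 18x^2y^2 + 6x^2 - 9y^2; equal, so the equation is exact.
Integrate M with respect to x (treating y as constant): ∫M dx = 2x^3y^3 + 2x^3y - 3xy^3 + h(y).
Differentiate w.r.t. y and set equal to N: the x-dependent terms already match, leaving h'(y) = 6y. Integrate: h(y) = 3y^2.
So F(x,y) = 3y^2 + 2x^3y^3 + 2x^3y - 3xy^3.
General solution: 3y^2 + 2x^3y^3 + 2x^3y - 3xy^3 = C.


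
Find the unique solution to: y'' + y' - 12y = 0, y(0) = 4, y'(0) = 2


Characteristic roots of r² + r - 12 = 0 are -4, 3.
General solution y = c₁ e^(-4x) + c₂ e^(3x).
Apply y(0) = 4: c₁ + c₂ = 4. Apply y'(0) = 2: -4 c₁ + 3 c₂ = 2.
Solve: c₁ = 10/7, c₂ = 18/7.
Particular solution: y = (10/7)e^(-4x) + (18/7)e^(3x).


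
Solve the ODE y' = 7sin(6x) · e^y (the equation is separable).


Separate: e^(-y) dy = 7sin(6x) dx.
Integrate: -e^(-y) = -(7/6)cos(6x) + C₀.
Rearrange: e^(-y) = (7/6)cos(6x) + C.


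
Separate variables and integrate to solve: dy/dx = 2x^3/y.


Separate variables: y dy = 2x^3 dx.
Integrate both sides: y²/2 = (1/2)x^4 + C₀.
Multiply by 2: y² = x^4 + C.


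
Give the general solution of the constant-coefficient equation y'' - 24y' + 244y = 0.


Characteristic equation: r² - 24r + 244 = 0.
Discriminant is negative; roots r = 12 ± 10i (complex conjugate pair).
General solution uses e^(α x)(C₁ cos(β x) + C₂ sin(β x)): y = e^(12x)(C₁cos(10x) + C₂sin(10x)).


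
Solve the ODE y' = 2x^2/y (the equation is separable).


Separate variables: y dy = 2x^2 dx.
Integrate both sides: y²/2 = (2/3)x^3 + C₀.
Multiply by 2: y² = (4/3)x^3 + C.


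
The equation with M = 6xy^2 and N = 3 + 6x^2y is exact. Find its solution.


Check exactness: ∂M/∂y = 12xy and ∂N/∂x = 12xy; equal, so the equation is exact.
Integrate M with respect to x (treating y as constant): ∫M dx = 3x^2y^2 + h(y).
Differentiate w.r.t. y and set equal to N: the x-dependent terms already match, leaving h'(y) = 3. Integrate: h(y) = 3y.
So F(x,y) = 3y + 3x^2y^2.
General solution: 3y + 3x^2y^2 = C.


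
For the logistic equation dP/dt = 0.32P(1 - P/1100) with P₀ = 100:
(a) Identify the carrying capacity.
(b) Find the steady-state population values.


Logistic ODE dP/dt = 0.32P(1 - P/1100) has equilibria where dP/dt = 0, i.e. P = 0 or P = 1100.
The coefficient (1 - P/K) = 0 when P = K, identifying K = 1100 as the carrying capacity.
(a) K = 1100; (b) equilibria P = 0 and P = 1100.


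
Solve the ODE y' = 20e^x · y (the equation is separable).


Separate variables: dy/y = 20e^x dx.
Integrate: ln|y| = 20e^x + C₀.
Exponentiate: y = Ce^(20e^x).


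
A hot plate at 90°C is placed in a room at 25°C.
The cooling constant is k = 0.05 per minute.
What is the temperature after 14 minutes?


Newton's law: dT/dt = -k(T - T_a) has solution T(t) = T_a + (T₀ - T_a)e^(-kt).
Plug in T_a = 25, T₀ = 90, k = 0.05, t = 14: T(14) = 25 + (65)e^(-0.70) ≈ 57.3°C.


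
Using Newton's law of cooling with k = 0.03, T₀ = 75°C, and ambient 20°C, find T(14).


Newton's law: dT/dt = -k(T - T_a) has solution T(t) = T_a + (T₀ - T_a)e^(-kt).
Plug in T_a = 20, T₀ = 75, k = 0.03, t = 14: T(14) = 20 + (55)e^(-0.42) ≈ 56.1°C.


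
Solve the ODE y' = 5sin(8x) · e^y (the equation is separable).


Separate: e^(-y) dy = 5sin(8x) dx.
Integrate: -e^(-y) = -(5/8)cos(8x) + C₀.
Rearrange: e^(-y) = (5/8)cos(8x) + C.


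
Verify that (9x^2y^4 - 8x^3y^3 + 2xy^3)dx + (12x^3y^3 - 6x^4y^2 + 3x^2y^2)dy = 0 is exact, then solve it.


Check exactness: ∂M/∂y = 36x^2y^3 - 24x^3y^2 + 6xy^2 and ∂N/∂x = 36x^2y^3 - 24x^3y^2 + 6xy^2; equal, so the equation is exact.
Integrate M with respect to x (treating y as constant): ∫M dx = 3x^3y^4 - 2x^4y^3 + x^2y^3 + h(y).
Differentiate w.r.t. y and set equal to N: all terms match, so h'(y) = 0 and h is a constant absorbed into C.
General solution: 3x^3y^4 - 2x^4y^3 + x^2y^3 = C.


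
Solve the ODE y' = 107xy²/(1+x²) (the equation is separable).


Separate: dy/y² = 107x/(1+x²) dx.
Integrate LHS: ∫ dy/y² = -1/y.
Integrate RHS via u = 1+x²: (107/2)ln(1+x²) + C.
Result: -1/y = (107/2)ln(1+x²) + C.


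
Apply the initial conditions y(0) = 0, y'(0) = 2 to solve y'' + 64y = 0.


Characteristic roots of r² + 64 = 0 are ±8i, so y = C₁cos(8x) + C₂sin(8x).
Apply y(0) = 0: C₁ = 0. Differentiate and apply y'(0) = 2: 8·C₂ = 2, so C₂ = 1/4.
Particular solution: y = (1/4)sin(8x).


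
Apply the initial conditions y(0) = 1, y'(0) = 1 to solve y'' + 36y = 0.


Characteristic roots of r² + 36 = 0 are ±6i, so y = C₁cos(6x) + C₂sin(6x).
Apply y(0) = 1: C₁ = 1. Differentiate and apply y'(0) = 1: 6·C₂ = 1, so C₂ = 1/6.
Particular solution: y = cos(6x) + (1/6)sin(6x).


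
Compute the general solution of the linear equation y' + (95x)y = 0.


P(x) = 95x ⇒ μ = e^((95/2)x²).
Q(x) = 0 so μ y is constant: y = Ce^(-(95/2)x²).


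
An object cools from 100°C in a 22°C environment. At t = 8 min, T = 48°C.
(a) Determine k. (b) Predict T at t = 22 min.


Newton's law: T(t) = T_a + (T₀ - T_a)e^(-kt).
(a) Use T(8) = 48: (48 - 22)/(100 - 22) = e^(-k·8), so k = -ln(0.333)/8 ≈ 0.1373.
(b) Apply k to t = 22: T(22) = 22 + (78)e^(-3.021) ≈ 25.8°C.


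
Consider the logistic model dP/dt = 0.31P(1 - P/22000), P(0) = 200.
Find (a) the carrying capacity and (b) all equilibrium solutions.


Logistic ODE dP/dt = 0.31P(1 - P/22000) has equilibria where dP/dt = 0, i.e. P = 0 or P = 22000.
The coefficient (1 - P/K) = 0 when P = K, identifying K = 22000 as the carrying capacity.
(a) K = 22000; (b) equilibria P = 0 and P = 22000.


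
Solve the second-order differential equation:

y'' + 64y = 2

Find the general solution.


Homogeneous part: r² + 64 = 0 ⇒ r = ±8i, so y_h = C₁cos(8x) + C₂sin(8x).
Try constant y_p = A; plug in: 64A = 2 ⇒ A = 1/32.
General solution: y = C₁cos(8x) + C₂sin(8x) + 1/32.


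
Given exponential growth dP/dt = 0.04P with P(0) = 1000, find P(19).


The ODE dP/dt = 0.04P has solution P(t) = P(0)e^(0.04t).
Substitute P(0) = 1000 and t = 19: P(19) = 1000 e^(0.76) ≈ 2138.


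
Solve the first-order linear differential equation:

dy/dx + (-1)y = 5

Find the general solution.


P(x) = -1 ⇒ μ = e^(-x).
(μ y)' = 5e^(-x) ⇒ μ y = -5e^(-x) + C.
Divide by μ: y = -5 + Ce^(x).


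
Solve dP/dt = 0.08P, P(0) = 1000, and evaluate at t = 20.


The ODE dP/dt = 0.08P has solution P(t) = P(0)e^(0.08t).
Substitute P(0) = 1000 and t = 20: P(20) = 1000 e^(1.60) ≈ 4953.


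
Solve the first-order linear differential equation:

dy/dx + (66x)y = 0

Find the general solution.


P(x) = 66x ⇒ μ = e^(33x²).
Q(x) = 0 so μ y is constant: y = Ce^(-33x²).


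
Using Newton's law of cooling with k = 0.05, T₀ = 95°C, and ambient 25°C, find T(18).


Newton's law: dT/dt = -k(T - T_a) has solution T(t) = T_a + (T₀ - T_a)e^(-kt).
Plug in T_a = 25, T₀ = 95, k = 0.05, t = 18: T(18) = 25 + (70)e^(-0.90) ≈ 53.5°C.


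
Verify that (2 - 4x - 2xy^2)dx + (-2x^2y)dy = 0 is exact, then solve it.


Check exactness: ∂M/∂y = -4xy and ∂N/∂x = -4xy; equal, so the equation is exact.
Integrate M with respect to x (treating y as constant): ∫M dx = 2x - 2x^2 - x^2y^2 + h(y).
Differentiate w.r.t. y and set equal to N: all terms match, so h'(y) = 0 and h is a constant absorbed into C.
General solution: 2x - 2x^2 - x^2y^2 = C.


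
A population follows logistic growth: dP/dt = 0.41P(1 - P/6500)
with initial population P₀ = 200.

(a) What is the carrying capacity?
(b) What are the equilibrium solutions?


Logistic ODE dP/dt = 0.41P(1 - P/6500) has equilibria where dP/dt = 0, i.e. P = 0 or P = 6500.
The coefficient (1 - P/K) = 0 when P = K, identifying K = 6500 as the carrying capacity.
(a) K = 6500; (b) equilibria P = 0 and P = 6500.


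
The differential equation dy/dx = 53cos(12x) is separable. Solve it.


g(y) = 1, so integrate directly: y = ∫ 53cos(12x) dx = (53/12)sin(12x) + C.


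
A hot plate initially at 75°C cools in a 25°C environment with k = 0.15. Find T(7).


Newton's law: dT/dt = -k(T - T_a) has solution T(t) = T_a + (T₀ - T_a)e^(-kt).
Plug in T_a = 25, T₀ = 75, k = 0.15, t = 7: T(7) = 25 + (50)e^(-1.05) ≈ 42.5°C.


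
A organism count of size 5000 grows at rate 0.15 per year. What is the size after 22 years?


The ODE dP/dt = 0.15P has solution P(t) = P(0)e^(0.15t).
Substitute P(0) = 5000 and t = 22: P(22) = 5000 e^(3.30) ≈ 135563.


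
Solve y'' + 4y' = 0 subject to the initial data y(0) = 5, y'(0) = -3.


Characteristic roots of r² + 4r = 0 are 0, -4.
General solution y = c₁ + c₂ e^(-4x).
Apply y(0) = 5: c₁ + c₂ = 5. Apply y'(0) = -3: 0 c₁ - 4 c₂ = -3.
Solve: c₁ = 17/4, c₂ = 3/4.
Particular solution: y = 17/4 + (3/4)e^(-4x).


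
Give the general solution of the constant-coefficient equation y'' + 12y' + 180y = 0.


Characteristic equation: r² + 12r + 180 = 0.
Discriminant is negative; roots r = -6 ± 12i (complex conjugate pair).
General solution uses e^(α x)(C₁ cos(β x) + C₂ sin(β x)): y = e^(-6x)(C₁cos(12x) + C₂sin(12x)).


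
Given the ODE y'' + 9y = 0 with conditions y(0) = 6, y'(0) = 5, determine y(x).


Characteristic roots of r² + 9 = 0 are ±3i, so y = C₁cos(3x) + C₂sin(3x).
Apply y(0) = 6: C₁ = 6. Differentiate and apply y'(0) = 5: 3·C₂ = 5, so C₂ = 5/3.
Particular solution: y = 6cos(3x) + (5/3)sin(3x).


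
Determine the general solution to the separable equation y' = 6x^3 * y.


Separate variables: dy/y = 6x^3 dx.
Integrate: ln|y| = (3/2)x^4 + C₀.
Exponentiate: y = Ce^((3/2)x^4).


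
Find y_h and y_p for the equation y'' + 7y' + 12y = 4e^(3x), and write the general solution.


Characteristic roots of r² + 7r + 12 = 0 are -4, -3.
y_h = C₁e^(-4x) + C₂e^(-3x).
Forcing exponent 3 is not a characteristic root; try y_p = Ae^(3x).
Substitute: A·(9 + (7)·3 + (12)) = A·42 = 4, so A = 2/21.
General solution: y = C₁e^(-4x) + C₂e^(-3x) + (2/21)e^(3x).


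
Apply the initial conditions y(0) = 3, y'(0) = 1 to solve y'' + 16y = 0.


Characteristic roots of r² + 16 = 0 are ±4i, so y = C₁cos(4x) + C₂sin(4x).
Apply y(0) = 3: C₁ = 3. Differentiate and apply y'(0) = 1: 4·C₂ = 1, so C₂ = 1/4.
Particular solution: y = 3cos(4x) + (1/4)sin(4x).


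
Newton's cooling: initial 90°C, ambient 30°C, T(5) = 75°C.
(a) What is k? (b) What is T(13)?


Newton's law: T(t) = T_a + (T₀ - T_a)e^(-kt).
(a) Use T(5) = 75: (75 - 30)/(90 - 30) = e^(-k·5), so k = -ln(0.750)/5 ≈ 0.0575.
(b) Apply k to t = 13: T(13) = 30 + (60)e^(-0.748) ≈ 58.4°C.


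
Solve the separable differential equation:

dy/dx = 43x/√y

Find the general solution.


Separate: √y dy = 43x dx.
Integrate: (2/3)y^(3/2) = (43/2)x² + C.


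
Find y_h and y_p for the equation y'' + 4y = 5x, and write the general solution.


Homogeneous: r² + 4 = 0 ⇒ r = ±2i, y_h = C₁cos(2x) + C₂sin(2x).
Polynomial forcing; try y_p = Ax + B. Then y_p'' + 4 y_p = 4(Ax + B) = 5x, so B = 0 and A = 5/4.
General solution: y = C₁cos(2x) + C₂sin(2x) + (5/4)x.


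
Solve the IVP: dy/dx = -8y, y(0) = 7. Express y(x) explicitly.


General solution of y' = -8y is y = Ce^(-8x).
Apply y(0) = 7: C = 7.
Particular solution: y = 7e^(-8x).


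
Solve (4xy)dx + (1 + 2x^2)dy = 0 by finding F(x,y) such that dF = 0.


Check exactness: ∂M/∂y = 4x and ∂N/∂x = 4x; equal, so the equation is exact.
Integrate M with respect to x (treating y as constant): ∫M dx = 2x^2y + h(y).
Differentiate w.r.t. y and set equal to N: the x-dependent terms already match, leaving h'(y) = 1. Integrate: h(y) = y.
So F(x,y) = y + 2x^2y.
General solution: y + 2x^2y = C.


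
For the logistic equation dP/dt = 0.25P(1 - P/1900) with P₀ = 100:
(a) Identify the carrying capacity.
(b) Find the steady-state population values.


Logistic ODE dP/dt = 0.25P(1 - P/1900) has equilibria where dP/dt = 0, i.e. P = 0 or P = 1900.
The coefficient (1 - P/K) = 0 when P = K, identifying K = 1900 as the carrying capacity.
(a) K = 1900; (b) equilibria P = 0 and P = 1900.


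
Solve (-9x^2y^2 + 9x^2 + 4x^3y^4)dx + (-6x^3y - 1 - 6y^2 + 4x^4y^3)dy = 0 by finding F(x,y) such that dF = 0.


Check exactness: ∂M/∂y = -18x^2y + 16x^3y^3 and ∂N/∂x = -18x^2y + 16x^3y^3; equal, so the equation is exact.
Integrate M with respect to x (treating y as constant): ∫M dx = -3x^3y^2 + 3x^3 + x^4y^4 + h(y).
Differentiate w.r.t. y and set equal to N: the x-dependent terms already match, leaving h'(y) = -1 - 6y^2. Integrate: h(y) = -y - 2y^3.
So F(x,y) = -3x^3y^2 + 3x^3 - y - 2y^3 + x^4y^4.
General solution: -3x^3y^2 + 3x^3 - y - 2y^3 + x^4y^4 = C.


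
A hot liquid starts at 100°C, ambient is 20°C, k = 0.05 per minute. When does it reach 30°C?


From T(t) = T_a + (T₀ - T_a)e^(-kt), set T(t) = 30:
(30 - 20) / (100 - 20) = e^(-0.05t), so t = -ln(0.125)/0.05 ≈ 41.6 minutes.


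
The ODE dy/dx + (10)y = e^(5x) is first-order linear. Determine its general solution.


P(x) = 10 ⇒ μ = e^(10x).
(μ y)' = e^(15x) ⇒ μ y = e^(15x)/15 + C.
Divide by μ: y = (1/15)e^(5x) + Ce^(-10x).


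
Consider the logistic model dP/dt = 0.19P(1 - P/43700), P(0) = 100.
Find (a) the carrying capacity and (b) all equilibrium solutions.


Logistic ODE dP/dt = 0.19P(1 - P/43700) has equilibria where dP/dt = 0, i.e. P = 0 or P = 43700.
The coefficient (1 - P/K) = 0 when P = K, identifying K = 43700 as the carrying capacity.
(a) K = 43700; (b) equilibria P = 0 and P = 43700.


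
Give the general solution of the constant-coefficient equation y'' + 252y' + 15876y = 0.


Characteristic equation: r² + 252r + 15876 = 0, i.e. (r + 126)² = 0.
Repeated root r = -126; include an x factor for the second linearly independent solution.
General solution: y = (C₁ + C₂x)e^(-126x).


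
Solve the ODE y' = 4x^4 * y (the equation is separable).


Separate variables: dy/y = 4x^4 dx.
Integrate: ln|y| = (4/5)x^5 + C₀.
Exponentiate: y = Ce^((4/5)x^5).


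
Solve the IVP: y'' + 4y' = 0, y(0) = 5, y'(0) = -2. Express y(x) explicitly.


Characteristic roots of r² + 4r = 0 are 0, -4.
General solution y = c₁ + c₂ e^(-4x).
Apply y(0) = 5: c₁ + c₂ = 5. Apply y'(0) = -2: 0 c₁ - 4 c₂ = -2.
Solve: c₁ = 9/2, c₂ = 1/2.
Particular solution: y = 9/2 + (1/2)e^(-4x).


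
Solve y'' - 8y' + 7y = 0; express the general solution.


Characteristic equation: r² - 8r + 7 = 0.
Factor: (r - 7)(r - 1) = 0 ⇒ r = 7, 1 (distinct real).
General solution: y = C₁e^(7x) + C₂e^(x).


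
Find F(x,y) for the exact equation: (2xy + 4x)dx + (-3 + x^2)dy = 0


Check exactness: ∂M/∂y = 2x and ∂N/∂x = 2x; equal, so the equation is exact.
Integrate M with respect to x (treating y as constant): ∫M dx = x^2y + 2x^2 + h(y).
Differentiate w.r.t. y and set equal to N: the x-dependent terms already match, leaving h'(y) = -3. Integrate: h(y) = -3y.
So F(x,y) = -3y + x^2y + 2x^2.
General solution: -3y + x^2y + 2x^2 = C.


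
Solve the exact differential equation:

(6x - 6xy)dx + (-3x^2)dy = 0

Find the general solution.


Check exactness: ∂M/∂y = -6x and ∂N/∂x = -6x; equal, so the equation is exact.
Integrate M with respect to x (treating y as constant): ∫M dx = 3x^2 - 3x^2y + h(y).
Differentiate w.r.t. y and set equal to N: all terms match, so h'(y) = 0 and h is a constant absorbed into C.
General solution: 3x^2 - 3x^2y = C.


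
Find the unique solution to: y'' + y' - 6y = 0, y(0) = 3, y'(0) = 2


Characteristic roots of r² + r - 6 = 0 are 2, -3.
General solution y = c₁ e^(2x) + c₂ e^(-3x).
Apply y(0) = 3: c₁ + c₂ = 3. Apply y'(0) = 2: 2 c₁ - 3 c₂ = 2.
Solve: c₁ = 11/5, c₂ = 4/5.
Particular solution: y = (11/5)e^(2x) + (4/5)e^(-3x).


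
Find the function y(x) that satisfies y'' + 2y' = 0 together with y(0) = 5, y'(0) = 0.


Characteristic roots of r² + 2r = 0 are -2, 0.
General solution y = c₁ e^(-2x) + c₂.
Apply y(0) = 5: c₁ + c₂ = 5. Apply y'(0) = 0: -2 c₁ + 0 c₂ = 0.
Solve: c₁ = 0, c₂ = 5.
Particular solution: y = 0e^(-2x) + 5.


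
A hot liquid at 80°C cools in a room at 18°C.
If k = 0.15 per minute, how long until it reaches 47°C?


From T(t) = T_a + (T₀ - T_a)e^(-kt), set T(t) = 47:
(47 - 18) / (80 - 18) = e^(-0.15t), so t = -ln(0.468)/0.15 ≈ 5.1 minutes.


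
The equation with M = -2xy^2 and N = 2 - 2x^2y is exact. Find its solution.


Check exactness: ∂M/∂y = -4xy and ∂N/∂x = -4xy; equal, so the equation is exact.
Integrate M with respect to x (treating y as constant): ∫M dx = -x^2y^2 + h(y).
Differentiate w.r.t. y and set equal to N: the x-dependent terms already match, leaving h'(y) = 2. Integrate: h(y) = 2y.
So F(x,y) = 2y - x^2y^2.
General solution: 2y - x^2y^2 = C.


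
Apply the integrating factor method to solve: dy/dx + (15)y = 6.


P(x) = 15, Q(x) = 6; integrating factor μ = e^(15x).
(μ y)' = 6e^(15x) ⇒ μ y = (2/5)e^(15x) + C.
Divide by μ: y = 2/5 + Ce^(-15x).
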